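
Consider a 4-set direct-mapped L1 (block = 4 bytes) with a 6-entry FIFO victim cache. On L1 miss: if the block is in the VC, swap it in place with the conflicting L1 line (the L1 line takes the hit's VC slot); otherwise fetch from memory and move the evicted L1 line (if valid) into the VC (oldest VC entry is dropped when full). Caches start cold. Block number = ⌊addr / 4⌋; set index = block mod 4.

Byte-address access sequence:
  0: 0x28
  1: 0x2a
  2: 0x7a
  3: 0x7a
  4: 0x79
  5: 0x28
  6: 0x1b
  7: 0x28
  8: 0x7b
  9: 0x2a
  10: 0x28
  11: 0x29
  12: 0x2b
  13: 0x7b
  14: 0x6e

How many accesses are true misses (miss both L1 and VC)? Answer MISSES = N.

  [0] addr=0x28 blk=10 s=2: MISS | VC []
  [1] addr=0x2a blk=10 s=2: L1-HIT | VC []
  [2] addr=0x7a blk=30 s=2: MISS | VC [10]
  [3] addr=0x7a blk=30 s=2: L1-HIT | VC [10]
  [4] addr=0x79 blk=30 s=2: L1-HIT | VC [10]
  [5] addr=0x28 blk=10 s=2: VC-HIT | VC [30]
  [6] addr=0x1b blk=6 s=2: MISS | VC [30, 10]
  [7] addr=0x28 blk=10 s=2: VC-HIT | VC [30, 6]
  [8] addr=0x7b blk=30 s=2: VC-HIT | VC [10, 6]
  [9] addr=0x2a blk=10 s=2: VC-HIT | VC [30, 6]
  [10] addr=0x28 blk=10 s=2: L1-HIT | VC [30, 6]
  [11] addr=0x29 blk=10 s=2: L1-HIT | VC [30, 6]
  [12] addr=0x2b blk=10 s=2: L1-HIT | VC [30, 6]
  [13] addr=0x7b blk=30 s=2: VC-HIT | VC [10, 6]
  [14] addr=0x6e blk=27 s=3: MISS | VC [10, 6]

MISSES = 4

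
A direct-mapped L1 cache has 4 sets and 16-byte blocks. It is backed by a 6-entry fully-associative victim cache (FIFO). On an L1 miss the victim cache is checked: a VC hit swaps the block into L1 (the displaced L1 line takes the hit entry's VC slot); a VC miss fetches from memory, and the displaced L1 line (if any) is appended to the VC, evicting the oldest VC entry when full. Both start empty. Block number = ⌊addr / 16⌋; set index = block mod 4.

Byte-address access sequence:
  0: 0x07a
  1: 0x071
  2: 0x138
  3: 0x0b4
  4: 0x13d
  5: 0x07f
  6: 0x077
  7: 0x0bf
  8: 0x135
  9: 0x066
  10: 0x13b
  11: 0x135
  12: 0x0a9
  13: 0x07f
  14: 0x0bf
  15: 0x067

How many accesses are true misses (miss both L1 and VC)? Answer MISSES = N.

#0 0x7a→b7/s3 MISS; vc=[]
#1 0x71→b7/s3 L1-HIT; vc=[]
#2 0x138→b19/s3 MISS; vc=[7]
#3 0xb4→b11/s3 MISS; vc=[7,19]
#4 0x13d→b19/s3 VC-HIT; vc=[7,11]
#5 0x7f→b7/s3 VC-HIT; vc=[19,11]
#6 0x77→b7/s3 L1-HIT; vc=[19,11]
#7 0xbf→b11/s3 VC-HIT; vc=[19,7]
#8 0x135→b19/s3 VC-HIT; vc=[11,7]
#9 0x66→b6/s2 MISS; vc=[11,7]
#10 0x13b→b19/s3 L1-HIT; vc=[11,7]
#11 0x135→b19/s3 L1-HIT; vc=[11,7]
#12 0xa9→b10/s2 MISS; vc=[11,7,6]
#13 0x7f→b7/s3 VC-HIT; vc=[11,19,6]
#14 0xbf→b11/s3 VC-HIT; vc=[7,19,6]
#15 0x67→b6/s2 VC-HIT; vc=[7,19,10]

MISSES = 5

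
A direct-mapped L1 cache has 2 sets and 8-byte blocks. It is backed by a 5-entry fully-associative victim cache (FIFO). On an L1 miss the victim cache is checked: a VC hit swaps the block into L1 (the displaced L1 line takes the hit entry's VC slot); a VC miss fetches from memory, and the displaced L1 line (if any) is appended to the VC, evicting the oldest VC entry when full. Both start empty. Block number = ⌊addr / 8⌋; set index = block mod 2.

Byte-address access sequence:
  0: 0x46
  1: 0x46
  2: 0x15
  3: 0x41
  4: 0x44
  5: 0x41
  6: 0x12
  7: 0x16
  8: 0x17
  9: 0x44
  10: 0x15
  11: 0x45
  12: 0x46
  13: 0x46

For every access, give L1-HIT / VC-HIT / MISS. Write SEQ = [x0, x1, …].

#0 0x46→b8/s0 MISS; vc=[]
#1 0x46→b8/s0 L1-HIT; vc=[]
#2 0x15→b2/s0 MISS; vc=[8]
#3 0x41→b8/s0 VC-HIT; vc=[2]
#4 0x44→b8/s0 L1-HIT; vc=[2]
#5 0x41→b8/s0 L1-HIT; vc=[2]
#6 0x12→b2/s0 VC-HIT; vc=[8]
#7 0x16→b2/s0 L1-HIT; vc=[8]
#8 0x17→b2/s0 L1-HIT; vc=[8]
#9 0x44→b8/s0 VC-HIT; vc=[2]
#10 0x15→b2/s0 VC-HIT; vc=[8]
#11 0x45→b8/s0 VC-HIT; vc=[2]
#12 0x46→b8/s0 L1-HIT; vc=[2]
#13 0x46→b8/s0 L1-HIT; vc=[2]

SEQ = [MISS, L1-HIT, MISS, VC-HIT, L1-HIT, L1-HIT, VC-HIT, L1-HIT, L1-HIT, VC-HIT, VC-HIT, VC-HIT, L1-HIT, L1-HIT]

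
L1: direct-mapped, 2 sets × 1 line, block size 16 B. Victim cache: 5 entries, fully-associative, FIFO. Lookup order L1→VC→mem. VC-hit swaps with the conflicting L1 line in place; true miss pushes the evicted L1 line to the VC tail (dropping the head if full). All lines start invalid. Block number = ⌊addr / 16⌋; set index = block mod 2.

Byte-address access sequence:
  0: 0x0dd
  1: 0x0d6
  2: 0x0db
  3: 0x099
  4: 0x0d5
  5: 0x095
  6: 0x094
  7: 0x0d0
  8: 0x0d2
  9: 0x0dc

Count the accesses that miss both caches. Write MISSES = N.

MISSES = 2

0: 0xdd (blk 13, set 1) → MISS  vc=[]
1: 0xd6 (blk 13, set 1) → L1-HIT  vc=[]
2: 0xdb (blk 13, set 1) → L1-HIT  vc=[]
3: 0x99 (blk 9, set 1) → MISS  vc=[13]
4: 0xd5 (blk 13, set 1) → VC-HIT  vc=[9]
5: 0x95 (blk 9, set 1) → VC-HIT  vc=[13]
6: 0x94 (blk 9, set 1) → L1-HIT  vc=[13]
7: 0xd0 (blk 13, set 1) → VC-HIT  vc=[9]
8: 0xd2 (blk 13, set 1) → L1-HIT  vc=[9]
9: 0xdc (blk 13, set 1) → L1-HIT  vc=[9]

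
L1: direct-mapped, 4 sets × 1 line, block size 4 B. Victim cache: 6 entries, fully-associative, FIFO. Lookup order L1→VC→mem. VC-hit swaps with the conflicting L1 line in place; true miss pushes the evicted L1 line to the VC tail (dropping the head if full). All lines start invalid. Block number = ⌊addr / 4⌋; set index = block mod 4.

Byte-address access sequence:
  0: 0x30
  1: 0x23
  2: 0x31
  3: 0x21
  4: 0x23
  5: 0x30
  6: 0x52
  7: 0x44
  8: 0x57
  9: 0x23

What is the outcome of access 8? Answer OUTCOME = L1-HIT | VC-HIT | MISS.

OUTCOME = MISS

0: 0x30 (blk 12, set 0) → MISS  vc=[]
1: 0x23 (blk 8, set 0) → MISS  vc=[12]
2: 0x31 (blk 12, set 0) → VC-HIT  vc=[8]
3: 0x21 (blk 8, set 0) → VC-HIT  vc=[12]
4: 0x23 (blk 8, set 0) → L1-HIT  vc=[12]
5: 0x30 (blk 12, set 0) → VC-HIT  vc=[8]
6: 0x52 (blk 20, set 0) → MISS  vc=[8, 12]
7: 0x44 (blk 17, set 1) → MISS  vc=[8, 12]
8: 0x57 (blk 21, set 1) → MISS  vc=[8, 12, 17]
9: 0x23 (blk 8, set 0) → VC-HIT  vc=[20, 12, 17]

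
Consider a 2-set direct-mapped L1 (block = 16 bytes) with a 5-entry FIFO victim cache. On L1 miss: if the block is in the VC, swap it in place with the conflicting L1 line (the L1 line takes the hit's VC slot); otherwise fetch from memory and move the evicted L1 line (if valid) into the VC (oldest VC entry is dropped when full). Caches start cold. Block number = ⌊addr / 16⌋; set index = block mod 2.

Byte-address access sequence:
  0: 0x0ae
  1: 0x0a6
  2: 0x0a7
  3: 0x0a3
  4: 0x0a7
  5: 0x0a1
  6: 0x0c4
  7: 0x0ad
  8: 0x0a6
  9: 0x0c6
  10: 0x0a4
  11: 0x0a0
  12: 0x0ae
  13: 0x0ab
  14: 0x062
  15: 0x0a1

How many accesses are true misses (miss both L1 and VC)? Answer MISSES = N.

0: 0xae (blk 10, set 0) → MISS  vc=[]
1: 0xa6 (blk 10, set 0) → L1-HIT  vc=[]
2: 0xa7 (blk 10, set 0) → L1-HIT  vc=[]
3: 0xa3 (blk 10, set 0) → L1-HIT  vc=[]
4: 0xa7 (blk 10, set 0) → L1-HIT  vc=[]
5: 0xa1 (blk 10, set 0) → L1-HIT  vc=[]
6: 0xc4 (blk 12, set 0) → MISS  vc=[10]
7: 0xad (blk 10, set 0) → VC-HIT  vc=[12]
8: 0xa6 (blk 10, set 0) → L1-HIT  vc=[12]
9: 0xc6 (blk 12, set 0) → VC-HIT  vc=[10]
10: 0xa4 (blk 10, set 0) → VC-HIT  vc=[12]
11: 0xa0 (blk 10, set 0) → L1-HIT  vc=[12]
12: 0xae (blk 10, set 0) → L1-HIT  vc=[12]
13: 0xab (blk 10, set 0) → L1-HIT  vc=[12]
14: 0x62 (blk 6, set 0) → MISS  vc=[12, 10]
15: 0xa1 (blk 10, set 0) → VC-HIT  vc=[12, 6]

MISSES = 3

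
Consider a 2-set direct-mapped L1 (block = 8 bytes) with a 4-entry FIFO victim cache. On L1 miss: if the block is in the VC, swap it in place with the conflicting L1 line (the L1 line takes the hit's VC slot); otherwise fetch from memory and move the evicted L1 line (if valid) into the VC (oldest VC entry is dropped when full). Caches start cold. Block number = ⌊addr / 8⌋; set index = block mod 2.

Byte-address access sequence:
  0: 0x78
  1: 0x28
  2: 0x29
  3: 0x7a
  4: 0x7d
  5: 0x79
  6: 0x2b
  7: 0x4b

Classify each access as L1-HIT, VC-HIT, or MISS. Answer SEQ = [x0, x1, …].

SEQ = [MISS, MISS, L1-HIT, VC-HIT, L1-HIT, L1-HIT, VC-HIT, MISS]

#0 0x78→b15/s1 MISS; vc=[]
#1 0x28→b5/s1 MISS; vc=[15]
#2 0x29→b5/s1 L1-HIT; vc=[15]
#3 0x7a→b15/s1 VC-HIT; vc=[5]
#4 0x7d→b15/s1 L1-HIT; vc=[5]
#5 0x79→b15/s1 L1-HIT; vc=[5]
#6 0x2b→b5/s1 VC-HIT; vc=[15]
#7 0x4b→b9/s1 MISS; vc=[15,5]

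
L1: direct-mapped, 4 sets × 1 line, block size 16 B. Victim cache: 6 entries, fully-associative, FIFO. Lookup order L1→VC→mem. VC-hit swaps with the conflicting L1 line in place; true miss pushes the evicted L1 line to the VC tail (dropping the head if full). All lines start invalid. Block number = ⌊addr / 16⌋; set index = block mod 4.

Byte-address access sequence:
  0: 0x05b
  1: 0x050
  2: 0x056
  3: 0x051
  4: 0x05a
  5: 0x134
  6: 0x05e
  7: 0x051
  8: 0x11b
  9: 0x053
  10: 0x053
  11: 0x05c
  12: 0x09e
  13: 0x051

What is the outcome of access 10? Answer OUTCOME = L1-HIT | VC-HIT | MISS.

  [0] addr=0x5b blk=5 s=1: MISS | VC []
  [1] addr=0x50 blk=5 s=1: L1-HIT | VC []
  [2] addr=0x56 blk=5 s=1: L1-HIT | VC []
  [3] addr=0x51 blk=5 s=1: L1-HIT | VC []
  [4] addr=0x5a blk=5 s=1: L1-HIT | VC []
  [5] addr=0x134 blk=19 s=3: MISS | VC []
  [6] addr=0x5e blk=5 s=1: L1-HIT | VC []
  [7] addr=0x51 blk=5 s=1: L1-HIT | VC []
  [8] addr=0x11b blk=17 s=1: MISS | VC [5]
  [9] addr=0x53 blk=5 s=1: VC-HIT | VC [17]
  [10] addr=0x53 blk=5 s=1: L1-HIT | VC [17]
  [11] addr=0x5c blk=5 s=1: L1-HIT | VC [17]
  [12] addr=0x9e blk=9 s=1: MISS | VC [17, 5]
  [13] addr=0x51 blk=5 s=1: VC-HIT | VC [17, 9]

OUTCOME = L1-HIT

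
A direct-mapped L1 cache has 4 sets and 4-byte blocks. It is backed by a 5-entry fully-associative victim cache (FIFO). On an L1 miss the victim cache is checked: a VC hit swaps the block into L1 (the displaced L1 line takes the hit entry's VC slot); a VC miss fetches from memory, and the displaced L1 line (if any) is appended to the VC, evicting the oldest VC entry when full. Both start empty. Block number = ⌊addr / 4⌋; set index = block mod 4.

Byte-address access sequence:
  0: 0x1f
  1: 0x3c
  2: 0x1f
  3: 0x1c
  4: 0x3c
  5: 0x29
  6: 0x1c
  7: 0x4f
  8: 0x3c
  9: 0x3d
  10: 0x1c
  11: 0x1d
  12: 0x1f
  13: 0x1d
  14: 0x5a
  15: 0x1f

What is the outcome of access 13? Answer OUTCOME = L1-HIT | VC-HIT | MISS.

OUTCOME = L1-HIT

  [0] addr=0x1f blk=7 s=3: MISS | VC []
  [1] addr=0x3c blk=15 s=3: MISS | VC [7]
  [2] addr=0x1f blk=7 s=3: VC-HIT | VC [15]
  [3] addr=0x1c blk=7 s=3: L1-HIT | VC [15]
  [4] addr=0x3c blk=15 s=3: VC-HIT | VC [7]
  [5] addr=0x29 blk=10 s=2: MISS | VC [7]
  [6] addr=0x1c blk=7 s=3: VC-HIT | VC [15]
  [7] addr=0x4f blk=19 s=3: MISS | VC [15, 7]
  [8] addr=0x3c blk=15 s=3: VC-HIT | VC [19, 7]
  [9] addr=0x3d blk=15 s=3: L1-HIT | VC [19, 7]
  [10] addr=0x1c blk=7 s=3: VC-HIT | VC [19, 15]
  [11] addr=0x1d blk=7 s=3: L1-HIT | VC [19, 15]
  [12] addr=0x1f blk=7 s=3: L1-HIT | VC [19, 15]
  [13] addr=0x1d blk=7 s=3: L1-HIT | VC [19, 15]
  [14] addr=0x5a blk=22 s=2: MISS | VC [19, 15, 10]
  [15] addr=0x1f blk=7 s=3: L1-HIT | VC [19, 15, 10]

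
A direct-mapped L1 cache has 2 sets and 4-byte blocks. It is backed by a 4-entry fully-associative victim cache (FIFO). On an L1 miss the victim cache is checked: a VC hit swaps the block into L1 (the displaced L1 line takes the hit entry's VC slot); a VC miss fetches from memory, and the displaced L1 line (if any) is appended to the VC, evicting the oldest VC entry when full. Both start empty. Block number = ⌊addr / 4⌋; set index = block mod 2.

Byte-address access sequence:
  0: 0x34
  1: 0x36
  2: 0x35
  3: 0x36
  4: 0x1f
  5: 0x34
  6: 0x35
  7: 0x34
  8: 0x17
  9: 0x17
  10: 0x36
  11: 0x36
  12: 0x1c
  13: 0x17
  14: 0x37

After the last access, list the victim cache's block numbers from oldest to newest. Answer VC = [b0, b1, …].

#0 0x34→b13/s1 MISS; vc=[]
#1 0x36→b13/s1 L1-HIT; vc=[]
#2 0x35→b13/s1 L1-HIT; vc=[]
#3 0x36→b13/s1 L1-HIT; vc=[]
#4 0x1f→b7/s1 MISS; vc=[13]
#5 0x34→b13/s1 VC-HIT; vc=[7]
#6 0x35→b13/s1 L1-HIT; vc=[7]
#7 0x34→b13/s1 L1-HIT; vc=[7]
#8 0x17→b5/s1 MISS; vc=[7,13]
#9 0x17→b5/s1 L1-HIT; vc=[7,13]
#10 0x36→b13/s1 VC-HIT; vc=[7,5]
#11 0x36→b13/s1 L1-HIT; vc=[7,5]
#12 0x1c→b7/s1 VC-HIT; vc=[13,5]
#13 0x17→b5/s1 VC-HIT; vc=[13,7]
#14 0x37→b13/s1 VC-HIT; vc=[5,7]

VC = [5, 7]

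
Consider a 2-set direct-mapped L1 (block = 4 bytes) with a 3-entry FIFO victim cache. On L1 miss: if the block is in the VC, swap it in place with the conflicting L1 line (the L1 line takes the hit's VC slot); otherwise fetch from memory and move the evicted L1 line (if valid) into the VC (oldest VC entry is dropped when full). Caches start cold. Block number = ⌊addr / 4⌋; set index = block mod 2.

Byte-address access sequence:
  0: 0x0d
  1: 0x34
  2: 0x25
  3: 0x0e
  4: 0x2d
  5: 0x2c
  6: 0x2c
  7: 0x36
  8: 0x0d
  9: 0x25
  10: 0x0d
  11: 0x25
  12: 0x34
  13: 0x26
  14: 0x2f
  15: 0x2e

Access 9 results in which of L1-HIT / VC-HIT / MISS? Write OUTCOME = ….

  [0] addr=0xd blk=3 s=1: MISS | VC []
  [1] addr=0x34 blk=13 s=1: MISS | VC [3]
  [2] addr=0x25 blk=9 s=1: MISS | VC [3, 13]
  [3] addr=0xe blk=3 s=1: VC-HIT | VC [9, 13]
  [4] addr=0x2d blk=11 s=1: MISS | VC [9, 13, 3]
  [5] addr=0x2c blk=11 s=1: L1-HIT | VC [9, 13, 3]
  [6] addr=0x2c blk=11 s=1: L1-HIT | VC [9, 13, 3]
  [7] addr=0x36 blk=13 s=1: VC-HIT | VC [9, 11, 3]
  [8] addr=0xd blk=3 s=1: VC-HIT | VC [9, 11, 13]
  [9] addr=0x25 blk=9 s=1: VC-HIT | VC [3, 11, 13]
  [10] addr=0xd blk=3 s=1: VC-HIT | VC [9, 11, 13]
  [11] addr=0x25 blk=9 s=1: VC-HIT | VC [3, 11, 13]
  [12] addr=0x34 blk=13 s=1: VC-HIT | VC [3, 11, 9]
  [13] addr=0x26 blk=9 s=1: VC-HIT | VC [3, 11, 13]
  [14] addr=0x2f blk=11 s=1: VC-HIT | VC [3, 9, 13]
  [15] addr=0x2e blk=11 s=1: L1-HIT | VC [3, 9, 13]

OUTCOME = VC-HIT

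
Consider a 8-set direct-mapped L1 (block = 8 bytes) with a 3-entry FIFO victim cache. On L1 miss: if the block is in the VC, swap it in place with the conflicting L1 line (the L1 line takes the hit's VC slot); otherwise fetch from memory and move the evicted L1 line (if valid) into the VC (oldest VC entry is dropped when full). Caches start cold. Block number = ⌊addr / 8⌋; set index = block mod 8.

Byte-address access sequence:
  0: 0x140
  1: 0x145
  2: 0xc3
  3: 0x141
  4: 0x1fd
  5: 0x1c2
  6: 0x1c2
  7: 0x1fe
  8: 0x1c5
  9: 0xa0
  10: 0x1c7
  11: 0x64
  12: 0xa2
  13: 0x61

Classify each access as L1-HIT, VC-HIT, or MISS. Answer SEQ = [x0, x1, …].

#0 0x140→b40/s0 MISS; vc=[]
#1 0x145→b40/s0 L1-HIT; vc=[]
#2 0xc3→b24/s0 MISS; vc=[40]
#3 0x141→b40/s0 VC-HIT; vc=[24]
#4 0x1fd→b63/s7 MISS; vc=[24]
#5 0x1c2→b56/s0 MISS; vc=[24,40]
#6 0x1c2→b56/s0 L1-HIT; vc=[24,40]
#7 0x1fe→b63/s7 L1-HIT; vc=[24,40]
#8 0x1c5→b56/s0 L1-HIT; vc=[24,40]
#9 0xa0→b20/s4 MISS; vc=[24,40]
#10 0x1c7→b56/s0 L1-HIT; vc=[24,40]
#11 0x64→b12/s4 MISS; vc=[24,40,20]
#12 0xa2→b20/s4 VC-HIT; vc=[24,40,12]
#13 0x61→b12/s4 VC-HIT; vc=[24,40,20]

SEQ = [MISS, L1-HIT, MISS, VC-HIT, MISS, MISS, L1-HIT, L1-HIT, L1-HIT, MISS, L1-HIT, MISS, VC-HIT, VC-HIT]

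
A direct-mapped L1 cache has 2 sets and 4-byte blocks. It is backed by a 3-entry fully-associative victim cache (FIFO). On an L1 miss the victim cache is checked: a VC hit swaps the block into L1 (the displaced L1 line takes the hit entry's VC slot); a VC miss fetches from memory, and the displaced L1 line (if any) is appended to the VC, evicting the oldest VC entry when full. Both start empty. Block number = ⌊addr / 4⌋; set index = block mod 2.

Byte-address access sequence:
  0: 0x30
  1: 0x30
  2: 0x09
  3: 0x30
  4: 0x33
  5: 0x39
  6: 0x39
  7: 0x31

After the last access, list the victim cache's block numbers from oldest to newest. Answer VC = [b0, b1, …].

#0 0x30→b12/s0 MISS; vc=[]
#1 0x30→b12/s0 L1-HIT; vc=[]
#2 0x9→b2/s0 MISS; vc=[12]
#3 0x30→b12/s0 VC-HIT; vc=[2]
#4 0x33→b12/s0 L1-HIT; vc=[2]
#5 0x39→b14/s0 MISS; vc=[2,12]
#6 0x39→b14/s0 L1-HIT; vc=[2,12]
#7 0x31→b12/s0 VC-HIT; vc=[2,14]

VC = [2, 14]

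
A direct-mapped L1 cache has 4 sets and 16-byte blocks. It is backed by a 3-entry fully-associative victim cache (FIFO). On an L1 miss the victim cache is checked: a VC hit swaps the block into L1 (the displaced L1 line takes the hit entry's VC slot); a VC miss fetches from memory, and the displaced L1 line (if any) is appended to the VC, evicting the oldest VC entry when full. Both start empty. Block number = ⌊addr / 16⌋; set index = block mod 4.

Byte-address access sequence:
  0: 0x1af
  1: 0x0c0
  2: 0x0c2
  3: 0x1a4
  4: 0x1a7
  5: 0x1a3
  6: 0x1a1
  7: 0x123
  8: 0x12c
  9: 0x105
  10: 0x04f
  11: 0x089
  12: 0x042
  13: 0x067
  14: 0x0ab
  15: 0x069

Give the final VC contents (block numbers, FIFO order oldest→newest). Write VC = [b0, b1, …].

#0 0x1af→b26/s2 MISS; vc=[]
#1 0xc0→b12/s0 MISS; vc=[]
#2 0xc2→b12/s0 L1-HIT; vc=[]
#3 0x1a4→b26/s2 L1-HIT; vc=[]
#4 0x1a7→b26/s2 L1-HIT; vc=[]
#5 0x1a3→b26/s2 L1-HIT; vc=[]
#6 0x1a1→b26/s2 L1-HIT; vc=[]
#7 0x123→b18/s2 MISS; vc=[26]
#8 0x12c→b18/s2 L1-HIT; vc=[26]
#9 0x105→b16/s0 MISS; vc=[26,12]
#10 0x4f→b4/s0 MISS; vc=[26,12,16]
#11 0x89→b8/s0 MISS; vc=[12,16,4]
#12 0x42→b4/s0 VC-HIT; vc=[12,16,8]
#13 0x67→b6/s2 MISS; vc=[16,8,18]
#14 0xab→b10/s2 MISS; vc=[8,18,6]
#15 0x69→b6/s2 VC-HIT; vc=[8,18,10]

VC = [8, 18, 10]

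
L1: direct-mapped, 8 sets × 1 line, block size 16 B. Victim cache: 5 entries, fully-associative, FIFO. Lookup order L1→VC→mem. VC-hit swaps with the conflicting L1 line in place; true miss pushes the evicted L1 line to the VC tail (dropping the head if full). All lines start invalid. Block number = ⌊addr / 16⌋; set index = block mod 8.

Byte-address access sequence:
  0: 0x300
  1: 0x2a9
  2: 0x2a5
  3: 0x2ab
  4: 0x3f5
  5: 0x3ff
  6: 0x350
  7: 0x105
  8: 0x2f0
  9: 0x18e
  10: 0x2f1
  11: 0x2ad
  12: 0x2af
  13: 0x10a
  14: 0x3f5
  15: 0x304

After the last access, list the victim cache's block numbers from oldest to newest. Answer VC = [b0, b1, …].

#0 0x300→b48/s0 MISS; vc=[]
#1 0x2a9→b42/s2 MISS; vc=[]
#2 0x2a5→b42/s2 L1-HIT; vc=[]
#3 0x2ab→b42/s2 L1-HIT; vc=[]
#4 0x3f5→b63/s7 MISS; vc=[]
#5 0x3ff→b63/s7 L1-HIT; vc=[]
#6 0x350→b53/s5 MISS; vc=[]
#7 0x105→b16/s0 MISS; vc=[48]
#8 0x2f0→b47/s7 MISS; vc=[48,63]
#9 0x18e→b24/s0 MISS; vc=[48,63,16]
#10 0x2f1→b47/s7 L1-HIT; vc=[48,63,16]
#11 0x2ad→b42/s2 L1-HIT; vc=[48,63,16]
#12 0x2af→b42/s2 L1-HIT; vc=[48,63,16]
#13 0x10a→b16/s0 VC-HIT; vc=[48,63,24]
#14 0x3f5→b63/s7 VC-HIT; vc=[48,47,24]
#15 0x304→b48/s0 VC-HIT; vc=[16,47,24]

VC = [16, 47, 24]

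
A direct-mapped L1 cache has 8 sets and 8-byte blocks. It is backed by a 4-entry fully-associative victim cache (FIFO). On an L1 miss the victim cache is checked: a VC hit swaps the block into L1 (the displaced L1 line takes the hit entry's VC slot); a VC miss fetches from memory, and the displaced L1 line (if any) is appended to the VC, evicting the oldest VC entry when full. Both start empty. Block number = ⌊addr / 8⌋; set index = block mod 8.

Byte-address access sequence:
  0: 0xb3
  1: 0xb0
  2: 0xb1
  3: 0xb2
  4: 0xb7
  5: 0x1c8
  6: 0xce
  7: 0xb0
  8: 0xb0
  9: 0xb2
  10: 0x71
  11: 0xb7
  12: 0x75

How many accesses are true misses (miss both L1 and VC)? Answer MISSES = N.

MISSES = 4

0: 0xb3 (blk 22, set 6) → MISS  vc=[]
1: 0xb0 (blk 22, set 6) → L1-HIT  vc=[]
2: 0xb1 (blk 22, set 6) → L1-HIT  vc=[]
3: 0xb2 (blk 22, set 6) → L1-HIT  vc=[]
4: 0xb7 (blk 22, set 6) → L1-HIT  vc=[]
5: 0x1c8 (blk 57, set 1) → MISS  vc=[]
6: 0xce (blk 25, set 1) → MISS  vc=[57]
7: 0xb0 (blk 22, set 6) → L1-HIT  vc=[57]
8: 0xb0 (blk 22, set 6) → L1-HIT  vc=[57]
9: 0xb2 (blk 22, set 6) → L1-HIT  vc=[57]
10: 0x71 (blk 14, set 6) → MISS  vc=[57, 22]
11: 0xb7 (blk 22, set 6) → VC-HIT  vc=[57, 14]
12: 0x75 (blk 14, set 6) → VC-HIT  vc=[57, 22]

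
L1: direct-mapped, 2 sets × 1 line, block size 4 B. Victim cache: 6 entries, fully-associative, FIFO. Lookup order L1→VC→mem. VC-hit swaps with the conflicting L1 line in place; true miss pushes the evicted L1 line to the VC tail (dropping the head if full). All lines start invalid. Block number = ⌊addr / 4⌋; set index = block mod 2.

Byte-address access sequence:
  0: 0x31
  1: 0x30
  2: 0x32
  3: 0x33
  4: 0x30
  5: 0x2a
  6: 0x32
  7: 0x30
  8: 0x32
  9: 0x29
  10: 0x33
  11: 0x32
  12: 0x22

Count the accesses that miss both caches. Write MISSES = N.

MISSES = 3

#0 0x31→b12/s0 MISS; vc=[]
#1 0x30→b12/s0 L1-HIT; vc=[]
#2 0x32→b12/s0 L1-HIT; vc=[]
#3 0x33→b12/s0 L1-HIT; vc=[]
#4 0x30→b12/s0 L1-HIT; vc=[]
#5 0x2a→b10/s0 MISS; vc=[12]
#6 0x32→b12/s0 VC-HIT; vc=[10]
#7 0x30→b12/s0 L1-HIT; vc=[10]
#8 0x32→b12/s0 L1-HIT; vc=[10]
#9 0x29→b10/s0 VC-HIT; vc=[12]
#10 0x33→b12/s0 VC-HIT; vc=[10]
#11 0x32→b12/s0 L1-HIT; vc=[10]
#12 0x22→b8/s0 MISS; vc=[10,12]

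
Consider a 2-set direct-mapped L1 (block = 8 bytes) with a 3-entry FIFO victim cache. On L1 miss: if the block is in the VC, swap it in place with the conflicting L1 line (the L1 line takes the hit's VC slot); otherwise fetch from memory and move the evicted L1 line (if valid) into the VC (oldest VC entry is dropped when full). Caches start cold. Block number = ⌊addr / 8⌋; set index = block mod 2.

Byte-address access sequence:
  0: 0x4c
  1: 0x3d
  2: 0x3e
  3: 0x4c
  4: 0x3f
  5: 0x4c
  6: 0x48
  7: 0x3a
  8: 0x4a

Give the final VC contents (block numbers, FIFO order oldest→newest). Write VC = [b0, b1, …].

#0 0x4c→b9/s1 MISS; vc=[]
#1 0x3d→b7/s1 MISS; vc=[9]
#2 0x3e→b7/s1 L1-HIT; vc=[9]
#3 0x4c→b9/s1 VC-HIT; vc=[7]
#4 0x3f→b7/s1 VC-HIT; vc=[9]
#5 0x4c→b9/s1 VC-HIT; vc=[7]
#6 0x48→b9/s1 L1-HIT; vc=[7]
#7 0x3a→b7/s1 VC-HIT; vc=[9]
#8 0x4a→b9/s1 VC-HIT; vc=[7]

VC = [7]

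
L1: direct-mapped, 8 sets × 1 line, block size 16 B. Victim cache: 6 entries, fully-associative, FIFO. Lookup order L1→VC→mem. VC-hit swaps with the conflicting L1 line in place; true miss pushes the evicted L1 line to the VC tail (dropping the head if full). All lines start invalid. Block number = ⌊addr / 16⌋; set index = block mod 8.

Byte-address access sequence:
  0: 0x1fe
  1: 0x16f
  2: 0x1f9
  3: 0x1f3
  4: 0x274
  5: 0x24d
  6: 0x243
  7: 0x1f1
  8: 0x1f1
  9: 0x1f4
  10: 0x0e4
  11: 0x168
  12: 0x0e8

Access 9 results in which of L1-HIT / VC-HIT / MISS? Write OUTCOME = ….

OUTCOME = L1-HIT

0: 0x1fe (blk 31, set 7) → MISS  vc=[]
1: 0x16f (blk 22, set 6) → MISS  vc=[]
2: 0x1f9 (blk 31, set 7) → L1-HIT  vc=[]
3: 0x1f3 (blk 31, set 7) → L1-HIT  vc=[]
4: 0x274 (blk 39, set 7) → MISS  vc=[31]
5: 0x24d (blk 36, set 4) → MISS  vc=[31]
6: 0x243 (blk 36, set 4) → L1-HIT  vc=[31]
7: 0x1f1 (blk 31, set 7) → VC-HIT  vc=[39]
8: 0x1f1 (blk 31, set 7) → L1-HIT  vc=[39]
9: 0x1f4 (blk 31, set 7) → L1-HIT  vc=[39]
10: 0xe4 (blk 14, set 6) → MISS  vc=[39, 22]
11: 0x168 (blk 22, set 6) → VC-HIT  vc=[39, 14]
12: 0xe8 (blk 14, set 6) → VC-HIT  vc=[39, 22]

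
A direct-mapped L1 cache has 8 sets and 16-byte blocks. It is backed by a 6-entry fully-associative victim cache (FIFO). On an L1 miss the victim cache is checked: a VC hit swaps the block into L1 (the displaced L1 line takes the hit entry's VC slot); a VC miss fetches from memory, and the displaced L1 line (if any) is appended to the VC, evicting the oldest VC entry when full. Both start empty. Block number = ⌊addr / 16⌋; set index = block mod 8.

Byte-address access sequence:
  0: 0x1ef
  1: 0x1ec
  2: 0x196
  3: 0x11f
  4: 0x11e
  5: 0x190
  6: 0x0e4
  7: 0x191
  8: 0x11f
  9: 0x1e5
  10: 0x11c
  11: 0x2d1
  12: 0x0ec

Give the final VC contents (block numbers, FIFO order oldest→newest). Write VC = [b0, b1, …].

  [0] addr=0x1ef blk=30 s=6: MISS | VC []
  [1] addr=0x1ec blk=30 s=6: L1-HIT | VC []
  [2] addr=0x196 blk=25 s=1: MISS | VC []
  [3] addr=0x11f blk=17 s=1: MISS | VC [25]
  [4] addr=0x11e blk=17 s=1: L1-HIT | VC [25]
  [5] addr=0x190 blk=25 s=1: VC-HIT | VC [17]
  [6] addr=0xe4 blk=14 s=6: MISS | VC [17, 30]
  [7] addr=0x191 blk=25 s=1: L1-HIT | VC [17, 30]
  [8] addr=0x11f blk=17 s=1: VC-HIT | VC [25, 30]
  [9] addr=0x1e5 blk=30 s=6: VC-HIT | VC [25, 14]
  [10] addr=0x11c blk=17 s=1: L1-HIT | VC [25, 14]
  [11] addr=0x2d1 blk=45 s=5: MISS | VC [25, 14]
  [12] addr=0xec blk=14 s=6: VC-HIT | VC [25, 30]

VC = [25, 30]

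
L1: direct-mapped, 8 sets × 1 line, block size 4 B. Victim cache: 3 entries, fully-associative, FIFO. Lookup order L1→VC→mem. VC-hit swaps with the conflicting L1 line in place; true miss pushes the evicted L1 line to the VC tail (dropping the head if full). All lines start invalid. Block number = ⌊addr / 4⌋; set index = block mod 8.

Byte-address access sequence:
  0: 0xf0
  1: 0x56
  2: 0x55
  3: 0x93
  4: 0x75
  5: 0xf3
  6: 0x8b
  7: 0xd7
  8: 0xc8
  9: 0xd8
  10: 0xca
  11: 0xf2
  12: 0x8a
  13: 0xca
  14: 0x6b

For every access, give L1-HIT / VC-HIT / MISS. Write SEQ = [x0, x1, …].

#0 0xf0→b60/s4 MISS; vc=[]
#1 0x56→b21/s5 MISS; vc=[]
#2 0x55→b21/s5 L1-HIT; vc=[]
#3 0x93→b36/s4 MISS; vc=[60]
#4 0x75→b29/s5 MISS; vc=[60,21]
#5 0xf3→b60/s4 VC-HIT; vc=[36,21]
#6 0x8b→b34/s2 MISS; vc=[36,21]
#7 0xd7→b53/s5 MISS; vc=[36,21,29]
#8 0xc8→b50/s2 MISS; vc=[21,29,34]
#9 0xd8→b54/s6 MISS; vc=[21,29,34]
#10 0xca→b50/s2 L1-HIT; vc=[21,29,34]
#11 0xf2→b60/s4 L1-HIT; vc=[21,29,34]
#12 0x8a→b34/s2 VC-HIT; vc=[21,29,50]
#13 0xca→b50/s2 VC-HIT; vc=[21,29,34]
#14 0x6b→b26/s2 MISS; vc=[29,34,50]

SEQ = [MISS, MISS, L1-HIT, MISS, MISS, VC-HIT, MISS, MISS, MISS, MISS, L1-HIT, L1-HIT, VC-HIT, VC-HIT, MISS]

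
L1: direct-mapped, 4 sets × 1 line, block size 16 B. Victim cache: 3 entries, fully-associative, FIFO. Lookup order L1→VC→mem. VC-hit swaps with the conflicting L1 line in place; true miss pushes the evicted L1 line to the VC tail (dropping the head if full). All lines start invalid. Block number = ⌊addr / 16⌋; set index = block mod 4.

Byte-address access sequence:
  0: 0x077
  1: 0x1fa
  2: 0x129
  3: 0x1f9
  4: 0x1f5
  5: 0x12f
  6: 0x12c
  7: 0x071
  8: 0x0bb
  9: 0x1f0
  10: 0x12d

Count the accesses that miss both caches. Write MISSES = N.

MISSES = 4

0: 0x77 (blk 7, set 3) → MISS  vc=[]
1: 0x1fa (blk 31, set 3) → MISS  vc=[7]
2: 0x129 (blk 18, set 2) → MISS  vc=[7]
3: 0x1f9 (blk 31, set 3) → L1-HIT  vc=[7]
4: 0x1f5 (blk 31, set 3) → L1-HIT  vc=[7]
5: 0x12f (blk 18, set 2) → L1-HIT  vc=[7]
6: 0x12c (blk 18, set 2) → L1-HIT  vc=[7]
7: 0x71 (blk 7, set 3) → VC-HIT  vc=[31]
8: 0xbb (blk 11, set 3) → MISS  vc=[31, 7]
9: 0x1f0 (blk 31, set 3) → VC-HIT  vc=[11, 7]
10: 0x12d (blk 18, set 2) → L1-HIT  vc=[11, 7]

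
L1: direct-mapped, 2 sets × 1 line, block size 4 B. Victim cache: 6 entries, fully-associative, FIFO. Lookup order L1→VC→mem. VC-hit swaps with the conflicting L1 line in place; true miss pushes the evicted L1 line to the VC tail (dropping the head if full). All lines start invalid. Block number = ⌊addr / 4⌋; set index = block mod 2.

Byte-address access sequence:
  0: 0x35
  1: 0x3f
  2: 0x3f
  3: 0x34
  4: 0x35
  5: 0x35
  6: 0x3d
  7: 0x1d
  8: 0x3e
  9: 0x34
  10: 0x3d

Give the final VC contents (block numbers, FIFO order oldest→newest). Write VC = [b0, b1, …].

VC = [13, 7]

#0 0x35→b13/s1 MISS; vc=[]
#1 0x3f→b15/s1 MISS; vc=[13]
#2 0x3f→b15/s1 L1-HIT; vc=[13]
#3 0x34→b13/s1 VC-HIT; vc=[15]
#4 0x35→b13/s1 L1-HIT; vc=[15]
#5 0x35→b13/s1 L1-HIT; vc=[15]
#6 0x3d→b15/s1 VC-HIT; vc=[13]
#7 0x1d→b7/s1 MISS; vc=[13,15]
#8 0x3e→b15/s1 VC-HIT; vc=[13,7]
#9 0x34→b13/s1 VC-HIT; vc=[15,7]
#10 0x3d→b15/s1 VC-HIT; vc=[13,7]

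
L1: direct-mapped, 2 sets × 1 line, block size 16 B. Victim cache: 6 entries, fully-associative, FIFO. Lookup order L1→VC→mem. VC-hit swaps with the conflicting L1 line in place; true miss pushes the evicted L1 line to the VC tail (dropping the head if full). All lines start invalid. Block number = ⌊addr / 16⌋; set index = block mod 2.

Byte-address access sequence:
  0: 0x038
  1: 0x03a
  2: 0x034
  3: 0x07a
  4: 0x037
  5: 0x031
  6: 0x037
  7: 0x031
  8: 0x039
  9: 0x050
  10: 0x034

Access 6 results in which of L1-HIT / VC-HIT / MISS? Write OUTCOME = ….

OUTCOME = L1-HIT

#0 0x38→b3/s1 MISS; vc=[]
#1 0x3a→b3/s1 L1-HIT; vc=[]
#2 0x34→b3/s1 L1-HIT; vc=[]
#3 0x7a→b7/s1 MISS; vc=[3]
#4 0x37→b3/s1 VC-HIT; vc=[7]
#5 0x31→b3/s1 L1-HIT; vc=[7]
#6 0x37→b3/s1 L1-HIT; vc=[7]
#7 0x31→b3/s1 L1-HIT; vc=[7]
#8 0x39→b3/s1 L1-HIT; vc=[7]
#9 0x50→b5/s1 MISS; vc=[7,3]
#10 0x34→b3/s1 VC-HIT; vc=[7,5]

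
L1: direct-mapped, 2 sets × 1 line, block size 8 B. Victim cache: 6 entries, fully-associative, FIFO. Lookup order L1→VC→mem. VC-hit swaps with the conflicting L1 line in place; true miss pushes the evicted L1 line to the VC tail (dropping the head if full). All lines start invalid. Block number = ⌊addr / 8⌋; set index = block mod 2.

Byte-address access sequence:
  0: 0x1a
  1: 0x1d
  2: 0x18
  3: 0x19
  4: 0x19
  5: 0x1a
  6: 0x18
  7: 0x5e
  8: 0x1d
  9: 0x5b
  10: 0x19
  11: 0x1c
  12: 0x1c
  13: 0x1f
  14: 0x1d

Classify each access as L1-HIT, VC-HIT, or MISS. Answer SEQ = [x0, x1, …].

  [0] addr=0x1a blk=3 s=1: MISS | VC []
  [1] addr=0x1d blk=3 s=1: L1-HIT | VC []
  [2] addr=0x18 blk=3 s=1: L1-HIT | VC []
  [3] addr=0x19 blk=3 s=1: L1-HIT | VC []
  [4] addr=0x19 blk=3 s=1: L1-HIT | VC []
  [5] addr=0x1a blk=3 s=1: L1-HIT | VC []
  [6] addr=0x18 blk=3 s=1: L1-HIT | VC []
  [7] addr=0x5e blk=11 s=1: MISS | VC [3]
  [8] addr=0x1d blk=3 s=1: VC-HIT | VC [11]
  [9] addr=0x5b blk=11 s=1: VC-HIT | VC [3]
  [10] addr=0x19 blk=3 s=1: VC-HIT | VC [11]
  [11] addr=0x1c blk=3 s=1: L1-HIT | VC [11]
  [12] addr=0x1c blk=3 s=1: L1-HIT | VC [11]
  [13] addr=0x1f blk=3 s=1: L1-HIT | VC [11]
  [14] addr=0x1d blk=3 s=1: L1-HIT | VC [11]

SEQ = [MISS, L1-HIT, L1-HIT, L1-HIT, L1-HIT, L1-HIT, L1-HIT, MISS, VC-HIT, VC-HIT, VC-HIT, L1-HIT, L1-HIT, L1-HIT, L1-HIT]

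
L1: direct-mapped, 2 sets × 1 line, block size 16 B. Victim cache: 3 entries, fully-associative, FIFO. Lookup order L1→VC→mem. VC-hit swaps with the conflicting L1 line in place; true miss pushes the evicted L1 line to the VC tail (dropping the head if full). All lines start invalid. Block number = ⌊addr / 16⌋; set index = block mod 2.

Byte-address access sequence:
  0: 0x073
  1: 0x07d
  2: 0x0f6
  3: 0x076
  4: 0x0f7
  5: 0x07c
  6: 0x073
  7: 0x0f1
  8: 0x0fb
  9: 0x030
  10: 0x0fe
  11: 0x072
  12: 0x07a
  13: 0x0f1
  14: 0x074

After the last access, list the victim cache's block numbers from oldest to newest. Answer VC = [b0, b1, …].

  [0] addr=0x73 blk=7 s=1: MISS | VC []
  [1] addr=0x7d blk=7 s=1: L1-HIT | VC []
  [2] addr=0xf6 blk=15 s=1: MISS | VC [7]
  [3] addr=0x76 blk=7 s=1: VC-HIT | VC [15]
  [4] addr=0xf7 blk=15 s=1: VC-HIT | VC [7]
  [5] addr=0x7c blk=7 s=1: VC-HIT | VC [15]
  [6] addr=0x73 blk=7 s=1: L1-HIT | VC [15]
  [7] addr=0xf1 blk=15 s=1: VC-HIT | VC [7]
  [8] addr=0xfb blk=15 s=1: L1-HIT | VC [7]
  [9] addr=0x30 blk=3 s=1: MISS | VC [7, 15]
  [10] addr=0xfe blk=15 s=1: VC-HIT | VC [7, 3]
  [11] addr=0x72 blk=7 s=1: VC-HIT | VC [15, 3]
  [12] addr=0x7a blk=7 s=1: L1-HIT | VC [15, 3]
  [13] addr=0xf1 blk=15 s=1: VC-HIT | VC [7, 3]
  [14] addr=0x74 blk=7 s=1: VC-HIT | VC [15, 3]

VC = [15, 3]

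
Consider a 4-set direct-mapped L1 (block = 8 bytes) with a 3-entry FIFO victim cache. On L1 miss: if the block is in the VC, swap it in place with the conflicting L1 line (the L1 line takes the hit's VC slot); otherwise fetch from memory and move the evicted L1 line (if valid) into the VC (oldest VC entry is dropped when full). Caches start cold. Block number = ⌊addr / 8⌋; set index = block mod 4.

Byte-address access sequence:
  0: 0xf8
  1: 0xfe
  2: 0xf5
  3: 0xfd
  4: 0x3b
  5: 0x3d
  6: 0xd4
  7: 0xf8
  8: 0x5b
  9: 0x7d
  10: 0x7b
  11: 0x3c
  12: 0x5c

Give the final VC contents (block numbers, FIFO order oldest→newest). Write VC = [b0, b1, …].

VC = [31, 7, 15]

  [0] addr=0xf8 blk=31 s=3: MISS | VC []
  [1] addr=0xfe blk=31 s=3: L1-HIT | VC []
  [2] addr=0xf5 blk=30 s=2: MISS | VC []
  [3] addr=0xfd blk=31 s=3: L1-HIT | VC []
  [4] addr=0x3b blk=7 s=3: MISS | VC [31]
  [5] addr=0x3d blk=7 s=3: L1-HIT | VC [31]
  [6] addr=0xd4 blk=26 s=2: MISS | VC [31, 30]
  [7] addr=0xf8 blk=31 s=3: VC-HIT | VC [7, 30]
  [8] addr=0x5b blk=11 s=3: MISS | VC [7, 30, 31]
  [9] addr=0x7d blk=15 s=3: MISS | VC [30, 31, 11]
  [10] addr=0x7b blk=15 s=3: L1-HIT | VC [30, 31, 11]
  [11] addr=0x3c blk=7 s=3: MISS | VC [31, 11, 15]
  [12] addr=0x5c blk=11 s=3: VC-HIT | VC [31, 7, 15]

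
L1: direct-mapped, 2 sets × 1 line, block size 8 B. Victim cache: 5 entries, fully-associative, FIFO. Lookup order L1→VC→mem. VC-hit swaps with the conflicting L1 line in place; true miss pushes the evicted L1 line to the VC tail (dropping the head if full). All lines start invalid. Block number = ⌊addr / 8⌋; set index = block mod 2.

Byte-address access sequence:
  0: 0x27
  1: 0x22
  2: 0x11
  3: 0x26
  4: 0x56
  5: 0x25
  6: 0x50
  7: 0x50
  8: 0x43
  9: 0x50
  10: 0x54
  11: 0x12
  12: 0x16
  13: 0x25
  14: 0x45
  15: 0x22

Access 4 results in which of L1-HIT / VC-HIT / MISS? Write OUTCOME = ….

0: 0x27 (blk 4, set 0) → MISS  vc=[]
1: 0x22 (blk 4, set 0) → L1-HIT  vc=[]
2: 0x11 (blk 2, set 0) → MISS  vc=[4]
3: 0x26 (blk 4, set 0) → VC-HIT  vc=[2]
4: 0x56 (blk 10, set 0) → MISS  vc=[2, 4]
5: 0x25 (blk 4, set 0) → VC-HIT  vc=[2, 10]
6: 0x50 (blk 10, set 0) → VC-HIT  vc=[2, 4]
7: 0x50 (blk 10, set 0) → L1-HIT  vc=[2, 4]
8: 0x43 (blk 8, set 0) → MISS  vc=[2, 4, 10]
9: 0x50 (blk 10, set 0) → VC-HIT  vc=[2, 4, 8]
10: 0x54 (blk 10, set 0) → L1-HIT  vc=[2, 4, 8]
11: 0x12 (blk 2, set 0) → VC-HIT  vc=[10, 4, 8]
12: 0x16 (blk 2, set 0) → L1-HIT  vc=[10, 4, 8]
13: 0x25 (blk 4, set 0) → VC-HIT  vc=[10, 2, 8]
14: 0x45 (blk 8, set 0) → VC-HIT  vc=[10, 2, 4]
15: 0x22 (blk 4, set 0) → VC-HIT  vc=[10, 2, 8]

OUTCOME = MISS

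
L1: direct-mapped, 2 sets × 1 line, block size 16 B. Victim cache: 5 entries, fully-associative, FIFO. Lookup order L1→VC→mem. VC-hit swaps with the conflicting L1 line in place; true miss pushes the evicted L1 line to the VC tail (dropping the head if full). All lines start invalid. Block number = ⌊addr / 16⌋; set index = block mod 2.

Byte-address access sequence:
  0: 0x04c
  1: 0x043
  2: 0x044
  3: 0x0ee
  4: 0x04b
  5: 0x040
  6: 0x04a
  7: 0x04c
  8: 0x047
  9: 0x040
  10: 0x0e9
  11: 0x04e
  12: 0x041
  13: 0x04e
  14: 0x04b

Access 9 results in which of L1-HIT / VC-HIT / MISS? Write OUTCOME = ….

OUTCOME = L1-HIT

#0 0x4c→b4/s0 MISS; vc=[]
#1 0x43→b4/s0 L1-HIT; vc=[]
#2 0x44→b4/s0 L1-HIT; vc=[]
#3 0xee→b14/s0 MISS; vc=[4]
#4 0x4b→b4/s0 VC-HIT; vc=[14]
#5 0x40→b4/s0 L1-HIT; vc=[14]
#6 0x4a→b4/s0 L1-HIT; vc=[14]
#7 0x4c→b4/s0 L1-HIT; vc=[14]
#8 0x47→b4/s0 L1-HIT; vc=[14]
#9 0x40→b4/s0 L1-HIT; vc=[14]
#10 0xe9→b14/s0 VC-HIT; vc=[4]
#11 0x4e→b4/s0 VC-HIT; vc=[14]
#12 0x41→b4/s0 L1-HIT; vc=[14]
#13 0x4e→b4/s0 L1-HIT; vc=[14]
#14 0x4b→b4/s0 L1-HIT; vc=[14]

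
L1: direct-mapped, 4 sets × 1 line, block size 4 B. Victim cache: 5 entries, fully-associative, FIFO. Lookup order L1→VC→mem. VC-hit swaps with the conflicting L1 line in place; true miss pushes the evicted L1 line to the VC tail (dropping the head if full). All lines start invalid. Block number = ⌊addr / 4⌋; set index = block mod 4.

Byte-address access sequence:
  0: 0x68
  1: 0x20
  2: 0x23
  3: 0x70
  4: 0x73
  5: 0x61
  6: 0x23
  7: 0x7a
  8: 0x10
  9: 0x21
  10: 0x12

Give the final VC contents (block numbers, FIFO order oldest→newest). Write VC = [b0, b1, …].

0: 0x68 (blk 26, set 2) → MISS  vc=[]
1: 0x20 (blk 8, set 0) → MISS  vc=[]
2: 0x23 (blk 8, set 0) → L1-HIT  vc=[]
3: 0x70 (blk 28, set 0) → MISS  vc=[8]
4: 0x73 (blk 28, set 0) → L1-HIT  vc=[8]
5: 0x61 (blk 24, set 0) → MISS  vc=[8, 28]
6: 0x23 (blk 8, set 0) → VC-HIT  vc=[24, 28]
7: 0x7a (blk 30, set 2) → MISS  vc=[24, 28, 26]
8: 0x10 (blk 4, set 0) → MISS  vc=[24, 28, 26, 8]
9: 0x21 (blk 8, set 0) → VC-HIT  vc=[24, 28, 26, 4]
10: 0x12 (blk 4, set 0) → VC-HIT  vc=[24, 28, 26, 8]

VC = [24, 28, 26, 8]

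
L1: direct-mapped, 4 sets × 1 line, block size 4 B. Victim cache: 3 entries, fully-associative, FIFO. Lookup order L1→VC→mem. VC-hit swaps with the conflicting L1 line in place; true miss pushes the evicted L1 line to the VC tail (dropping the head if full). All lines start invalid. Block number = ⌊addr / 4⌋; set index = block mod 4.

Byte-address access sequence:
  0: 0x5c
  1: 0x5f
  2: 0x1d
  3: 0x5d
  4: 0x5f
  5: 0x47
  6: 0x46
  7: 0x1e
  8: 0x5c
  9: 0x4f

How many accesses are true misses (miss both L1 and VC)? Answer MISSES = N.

MISSES = 4

  [0] addr=0x5c blk=23 s=3: MISS | VC []
  [1] addr=0x5f blk=23 s=3: L1-HIT | VC []
  [2] addr=0x1d blk=7 s=3: MISS | VC [23]
  [3] addr=0x5d blk=23 s=3: VC-HIT | VC [7]
  [4] addr=0x5f blk=23 s=3: L1-HIT | VC [7]
  [5] addr=0x47 blk=17 s=1: MISS | VC [7]
  [6] addr=0x46 blk=17 s=1: L1-HIT | VC [7]
  [7] addr=0x1e blk=7 s=3: VC-HIT | VC [23]
  [8] addr=0x5c blk=23 s=3: VC-HIT | VC [7]
  [9] addr=0x4f blk=19 s=3: MISS | VC [7, 23]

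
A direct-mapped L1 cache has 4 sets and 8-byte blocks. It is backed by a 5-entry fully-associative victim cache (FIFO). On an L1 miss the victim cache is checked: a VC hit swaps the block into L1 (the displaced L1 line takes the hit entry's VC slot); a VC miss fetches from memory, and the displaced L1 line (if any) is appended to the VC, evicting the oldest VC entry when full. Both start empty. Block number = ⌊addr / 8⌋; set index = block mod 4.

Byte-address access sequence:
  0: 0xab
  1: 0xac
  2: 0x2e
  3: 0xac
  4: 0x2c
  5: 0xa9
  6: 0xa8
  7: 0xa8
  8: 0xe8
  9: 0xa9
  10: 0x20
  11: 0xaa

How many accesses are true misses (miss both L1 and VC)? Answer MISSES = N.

  [0] addr=0xab blk=21 s=1: MISS | VC []
  [1] addr=0xac blk=21 s=1: L1-HIT | VC []
  [2] addr=0x2e blk=5 s=1: MISS | VC [21]
  [3] addr=0xac blk=21 s=1: VC-HIT | VC [5]
  [4] addr=0x2c blk=5 s=1: VC-HIT | VC [21]
  [5] addr=0xa9 blk=21 s=1: VC-HIT | VC [5]
  [6] addr=0xa8 blk=21 s=1: L1-HIT | VC [5]
  [7] addr=0xa8 blk=21 s=1: L1-HIT | VC [5]
  [8] addr=0xe8 blk=29 s=1: MISS | VC [5, 21]
  [9] addr=0xa9 blk=21 s=1: VC-HIT | VC [5, 29]
  [10] addr=0x20 blk=4 s=0: MISS | VC [5, 29]
  [11] addr=0xaa blk=21 s=1: L1-HIT | VC [5, 29]

MISSES = 4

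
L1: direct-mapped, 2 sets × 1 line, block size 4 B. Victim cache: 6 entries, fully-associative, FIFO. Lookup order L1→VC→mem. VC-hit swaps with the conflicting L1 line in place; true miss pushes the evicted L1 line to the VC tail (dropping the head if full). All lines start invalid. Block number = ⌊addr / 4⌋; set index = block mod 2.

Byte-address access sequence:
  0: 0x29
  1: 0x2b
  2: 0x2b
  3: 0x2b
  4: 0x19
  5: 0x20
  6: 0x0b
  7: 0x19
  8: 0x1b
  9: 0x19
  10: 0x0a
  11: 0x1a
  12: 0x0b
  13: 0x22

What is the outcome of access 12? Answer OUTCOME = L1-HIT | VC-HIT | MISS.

OUTCOME = VC-HIT

0: 0x29 (blk 10, set 0) → MISS  vc=[]
1: 0x2b (blk 10, set 0) → L1-HIT  vc=[]
2: 0x2b (blk 10, set 0) → L1-HIT  vc=[]
3: 0x2b (blk 10, set 0) → L1-HIT  vc=[]
4: 0x19 (blk 6, set 0) → MISS  vc=[10]
5: 0x20 (blk 8, set 0) → MISS  vc=[10, 6]
6: 0xb (blk 2, set 0) → MISS  vc=[10, 6, 8]
7: 0x19 (blk 6, set 0) → VC-HIT  vc=[10, 2, 8]
8: 0x1b (blk 6, set 0) → L1-HIT  vc=[10, 2, 8]
9: 0x19 (blk 6, set 0) → L1-HIT  vc=[10, 2, 8]
10: 0xa (blk 2, set 0) → VC-HIT  vc=[10, 6, 8]
11: 0x1a (blk 6, set 0) → VC-HIT  vc=[10, 2, 8]
12: 0xb (blk 2, set 0) → VC-HIT  vc=[10, 6, 8]
13: 0x22 (blk 8, set 0) → VC-HIT  vc=[10, 6, 2]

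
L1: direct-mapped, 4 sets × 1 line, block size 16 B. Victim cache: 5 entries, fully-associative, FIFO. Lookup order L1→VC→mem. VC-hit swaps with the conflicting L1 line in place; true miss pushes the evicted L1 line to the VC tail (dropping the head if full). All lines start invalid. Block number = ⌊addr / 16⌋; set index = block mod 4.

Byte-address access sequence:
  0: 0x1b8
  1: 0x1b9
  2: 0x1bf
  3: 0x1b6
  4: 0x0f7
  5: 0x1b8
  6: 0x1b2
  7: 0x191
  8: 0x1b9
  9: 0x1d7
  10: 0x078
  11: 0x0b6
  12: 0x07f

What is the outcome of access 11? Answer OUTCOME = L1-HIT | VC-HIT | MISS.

  [0] addr=0x1b8 blk=27 s=3: MISS | VC []
  [1] addr=0x1b9 blk=27 s=3: L1-HIT | VC []
  [2] addr=0x1bf blk=27 s=3: L1-HIT | VC []
  [3] addr=0x1b6 blk=27 s=3: L1-HIT | VC []
  [4] addr=0xf7 blk=15 s=3: MISS | VC [27]
  [5] addr=0x1b8 blk=27 s=3: VC-HIT | VC [15]
  [6] addr=0x1b2 blk=27 s=3: L1-HIT | VC [15]
  [7] addr=0x191 blk=25 s=1: MISS | VC [15]
  [8] addr=0x1b9 blk=27 s=3: L1-HIT | VC [15]
  [9] addr=0x1d7 blk=29 s=1: MISS | VC [15, 25]
  [10] addr=0x78 blk=7 s=3: MISS | VC [15, 25, 27]
  [11] addr=0xb6 blk=11 s=3: MISS | VC [15, 25, 27, 7]
  [12] addr=0x7f blk=7 s=3: VC-HIT | VC [15, 25, 27, 11]

OUTCOME = MISS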